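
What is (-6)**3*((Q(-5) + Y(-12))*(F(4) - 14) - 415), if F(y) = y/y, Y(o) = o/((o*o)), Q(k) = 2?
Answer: 95022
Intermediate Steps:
Y(o) = 1/o (Y(o) = o/(o**2) = o/o**2 = 1/o)
F(y) = 1
(-6)**3*((Q(-5) + Y(-12))*(F(4) - 14) - 415) = (-6)**3*((2 + 1/(-12))*(1 - 14) - 415) = -216*((2 - 1/12)*(-13) - 415) = -216*((23/12)*(-13) - 415) = -216*(-299/12 - 415) = -216*(-5279/12) = 95022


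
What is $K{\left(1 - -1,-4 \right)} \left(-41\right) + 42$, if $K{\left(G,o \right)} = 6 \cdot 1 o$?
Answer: $1026$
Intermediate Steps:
$K{\left(G,o \right)} = 6 o$
$K{\left(1 - -1,-4 \right)} \left(-41\right) + 42 = 6 \left(-4\right) \left(-41\right) + 42 = \left(-24\right) \left(-41\right) + 42 = 984 + 42 = 1026$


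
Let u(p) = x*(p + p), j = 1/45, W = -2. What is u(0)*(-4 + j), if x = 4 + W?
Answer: 0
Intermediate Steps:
x = 2 (x = 4 - 2 = 2)
j = 1/45 ≈ 0.022222
u(p) = 4*p (u(p) = 2*(p + p) = 2*(2*p) = 4*p)
u(0)*(-4 + j) = (4*0)*(-4 + 1/45) = 0*(-179/45) = 0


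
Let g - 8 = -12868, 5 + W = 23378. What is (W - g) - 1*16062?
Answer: 20171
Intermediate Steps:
W = 23373 (W = -5 + 23378 = 23373)
g = -12860 (g = 8 - 12868 = -12860)
(W - g) - 1*16062 = (23373 - 1*(-12860)) - 1*16062 = (23373 + 12860) - 16062 = 36233 - 16062 = 20171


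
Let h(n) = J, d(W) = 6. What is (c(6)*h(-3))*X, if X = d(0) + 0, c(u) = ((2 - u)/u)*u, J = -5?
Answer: 120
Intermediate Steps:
h(n) = -5
c(u) = 2 - u (c(u) = ((2 - u)/u)*u = 2 - u)
X = 6 (X = 6 + 0 = 6)
(c(6)*h(-3))*X = ((2 - 1*6)*(-5))*6 = ((2 - 6)*(-5))*6 = -4*(-5)*6 = 20*6 = 120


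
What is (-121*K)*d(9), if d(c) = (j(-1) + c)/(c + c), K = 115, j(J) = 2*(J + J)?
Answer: -69575/18 ≈ -3865.3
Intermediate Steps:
j(J) = 4*J (j(J) = 2*(2*J) = 4*J)
d(c) = (-4 + c)/(2*c) (d(c) = (4*(-1) + c)/(c + c) = (-4 + c)/((2*c)) = (-4 + c)*(1/(2*c)) = (-4 + c)/(2*c))
(-121*K)*d(9) = (-121*115)*((½)*(-4 + 9)/9) = -13915*5/(2*9) = -13915*5/18 = -69575/18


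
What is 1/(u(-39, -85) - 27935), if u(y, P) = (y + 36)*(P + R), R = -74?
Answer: -1/27458 ≈ -3.6419e-5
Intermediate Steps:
u(y, P) = (-74 + P)*(36 + y) (u(y, P) = (y + 36)*(P - 74) = (36 + y)*(-74 + P) = (-74 + P)*(36 + y))
1/(u(-39, -85) - 27935) = 1/((-2664 - 74*(-39) + 36*(-85) - 85*(-39)) - 27935) = 1/((-2664 + 2886 - 3060 + 3315) - 27935) = 1/(477 - 27935) = 1/(-27458) = -1/27458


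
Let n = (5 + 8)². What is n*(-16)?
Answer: -2704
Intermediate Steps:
n = 169 (n = 13² = 169)
n*(-16) = 169*(-16) = -2704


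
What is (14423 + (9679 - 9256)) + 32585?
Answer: 47431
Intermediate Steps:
(14423 + (9679 - 9256)) + 32585 = (14423 + 423) + 32585 = 14846 + 32585 = 47431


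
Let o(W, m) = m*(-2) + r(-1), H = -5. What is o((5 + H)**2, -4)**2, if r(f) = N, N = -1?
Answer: 49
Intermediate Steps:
r(f) = -1
o(W, m) = -1 - 2*m (o(W, m) = m*(-2) - 1 = -2*m - 1 = -1 - 2*m)
o((5 + H)**2, -4)**2 = (-1 - 2*(-4))**2 = (-1 + 8)**2 = 7**2 = 49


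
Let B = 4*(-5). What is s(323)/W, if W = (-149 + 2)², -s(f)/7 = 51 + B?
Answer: -31/3087 ≈ -0.010042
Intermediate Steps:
B = -20
s(f) = -217 (s(f) = -7*(51 - 20) = -7*31 = -217)
W = 21609 (W = (-147)² = 21609)
s(323)/W = -217/21609 = -217*1/21609 = -31/3087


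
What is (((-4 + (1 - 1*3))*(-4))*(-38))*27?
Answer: -24624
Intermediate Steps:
(((-4 + (1 - 1*3))*(-4))*(-38))*27 = (((-4 + (1 - 3))*(-4))*(-38))*27 = (((-4 - 2)*(-4))*(-38))*27 = (-6*(-4)*(-38))*27 = (24*(-38))*27 = -912*27 = -24624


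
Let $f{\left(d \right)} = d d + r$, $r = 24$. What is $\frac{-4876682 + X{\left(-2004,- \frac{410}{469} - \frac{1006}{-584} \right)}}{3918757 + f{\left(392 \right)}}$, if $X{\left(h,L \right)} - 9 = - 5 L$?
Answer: $- \frac{667851194939}{557713197860} \approx -1.1975$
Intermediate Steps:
$f{\left(d \right)} = 24 + d^{2}$ ($f{\left(d \right)} = d d + 24 = d^{2} + 24 = 24 + d^{2}$)
$X{\left(h,L \right)} = 9 - 5 L$
$\frac{-4876682 + X{\left(-2004,- \frac{410}{469} - \frac{1006}{-584} \right)}}{3918757 + f{\left(392 \right)}} = \frac{-4876682 + \left(9 - 5 \left(- \frac{410}{469} - \frac{1006}{-584}\right)\right)}{3918757 + \left(24 + 392^{2}\right)} = \frac{-4876682 + \left(9 - 5 \left(\left(-410\right) \frac{1}{469} - - \frac{503}{292}\right)\right)}{3918757 + \left(24 + 153664\right)} = \frac{-4876682 + \left(9 - 5 \left(- \frac{410}{469} + \frac{503}{292}\right)\right)}{3918757 + 153688} = \frac{-4876682 + \left(9 - \frac{580935}{136948}\right)}{4072445} = \left(-4876682 + \left(9 - \frac{580935}{136948}\right)\right) \frac{1}{4072445} = \left(-4876682 + \frac{651597}{136948}\right) \frac{1}{4072445} = \left(- \frac{667851194939}{136948}\right) \frac{1}{4072445} = - \frac{667851194939}{557713197860}$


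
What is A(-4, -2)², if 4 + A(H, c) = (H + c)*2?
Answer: 256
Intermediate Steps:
A(H, c) = -4 + 2*H + 2*c (A(H, c) = -4 + (H + c)*2 = -4 + (2*H + 2*c) = -4 + 2*H + 2*c)
A(-4, -2)² = (-4 + 2*(-4) + 2*(-2))² = (-4 - 8 - 4)² = (-16)² = 256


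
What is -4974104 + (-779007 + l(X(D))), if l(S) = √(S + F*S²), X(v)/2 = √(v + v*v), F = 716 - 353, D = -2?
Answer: -5753111 + 2^(¾)*√(1 + 726*√2) ≈ -5.7531e+6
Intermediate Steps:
F = 363
X(v) = 2*√(v + v²) (X(v) = 2*√(v + v*v) = 2*√(v + v²))
l(S) = √(S + 363*S²)
-4974104 + (-779007 + l(X(D))) = -4974104 + (-779007 + √((2*√(-2*(1 - 2)))*(1 + 363*(2*√(-2*(1 - 2)))))) = -4974104 + (-779007 + √((2*√(-2*(-1)))*(1 + 363*(2*√(-2*(-1)))))) = -4974104 + (-779007 + √((2*√2)*(1 + 363*(2*√2)))) = -4974104 + (-779007 + √((2*√2)*(1 + 726*√2))) = -4974104 + (-779007 + √(2*√2*(1 + 726*√2))) = -4974104 + (-779007 + 2^(¾)*√(1 + 726*√2)) = -5753111 + 2^(¾)*√(1 + 726*√2)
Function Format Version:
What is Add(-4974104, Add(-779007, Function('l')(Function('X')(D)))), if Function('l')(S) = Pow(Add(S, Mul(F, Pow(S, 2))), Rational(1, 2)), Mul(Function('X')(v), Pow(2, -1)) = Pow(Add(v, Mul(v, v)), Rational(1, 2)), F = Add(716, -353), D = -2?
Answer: Add(-5753111, Mul(Pow(2, Rational(3, 4)), Pow(Add(1, Mul(726, Pow(2, Rational(1, 2)))), Rational(1, 2)))) ≈ -5.7531e+6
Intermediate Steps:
F = 363
Function('X')(v) = Mul(2, Pow(Add(v, Pow(v, 2)), Rational(1, 2))) (Function('X')(v) = Mul(2, Pow(Add(v, Mul(v, v)), Rational(1, 2))) = Mul(2, Pow(Add(v, Pow(v, 2)), Rational(1, 2))))
Function('l')(S) = Pow(Add(S, Mul(363, Pow(S, 2))), Rational(1, 2))
Add(-4974104, Add(-779007, Function('l')(Function('X')(D)))) = Add(-4974104, Add(-779007, Pow(Mul(Mul(2, Pow(Mul(-2, Add(1, -2)), Rational(1, 2))), Add(1, Mul(363, Mul(2, Pow(Mul(-2, Add(1, -2)), Rational(1, 2)))))), Rational(1, 2)))) = Add(-4974104, Add(-779007, Pow(Mul(Mul(2, Pow(Mul(-2, -1), Rational(1, 2))), Add(1, Mul(363, Mul(2, Pow(Mul(-2, -1), Rational(1, 2)))))), Rational(1, 2)))) = Add(-4974104, Add(-779007, Pow(Mul(Mul(2, Pow(2, Rational(1, 2))), Add(1, Mul(363, Mul(2, Pow(2, Rational(1, 2)))))), Rational(1, 2)))) = Add(-4974104, Add(-779007, Pow(Mul(Mul(2, Pow(2, Rational(1, 2))), Add(1, Mul(726, Pow(2, Rational(1, 2))))), Rational(1, 2)))) = Add(-4974104, Add(-779007, Pow(Mul(2, Pow(2, Rational(1, 2)), Add(1, Mul(726, Pow(2, Rational(1, 2))))), Rational(1, 2)))) = Add(-4974104, Add(-779007, Mul(Pow(2, Rational(3, 4)), Pow(Add(1, Mul(726, Pow(2, Rational(1, 2)))), Rational(1, 2))))) = Add(-5753111, Mul(Pow(2, Rational(3, 4)), Pow(Add(1, Mul(726, Pow(2, Rational(1, 2)))), Rational(1, 2))))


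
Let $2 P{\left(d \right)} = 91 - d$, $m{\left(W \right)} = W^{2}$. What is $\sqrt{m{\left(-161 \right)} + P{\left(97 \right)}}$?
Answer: $\sqrt{25918} \approx 160.99$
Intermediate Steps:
$P{\left(d \right)} = \frac{91}{2} - \frac{d}{2}$ ($P{\left(d \right)} = \frac{91 - d}{2} = \frac{91}{2} - \frac{d}{2}$)
$\sqrt{m{\left(-161 \right)} + P{\left(97 \right)}} = \sqrt{\left(-161\right)^{2} + \left(\frac{91}{2} - \frac{97}{2}\right)} = \sqrt{25921 + \left(\frac{91}{2} - \frac{97}{2}\right)} = \sqrt{25921 - 3} = \sqrt{25918}$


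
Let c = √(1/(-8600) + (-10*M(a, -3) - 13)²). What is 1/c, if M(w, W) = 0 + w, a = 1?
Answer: 10*√391248314/4549399 ≈ 0.043478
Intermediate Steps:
M(w, W) = w
c = √391248314/860 (c = √(1/(-8600) + (-10*1 - 13)²) = √(-1/8600 + (-10 - 13)²) = √(-1/8600 + (-23)²) = √(-1/8600 + 529) = √(4549399/8600) = √391248314/860 ≈ 23.000)
1/c = 1/(√391248314/860) = 10*√391248314/4549399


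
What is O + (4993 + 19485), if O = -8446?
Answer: 16032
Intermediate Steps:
O + (4993 + 19485) = -8446 + (4993 + 19485) = -8446 + 24478 = 16032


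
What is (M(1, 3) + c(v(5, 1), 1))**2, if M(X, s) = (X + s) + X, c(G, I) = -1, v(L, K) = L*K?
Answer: 16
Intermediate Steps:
v(L, K) = K*L
M(X, s) = s + 2*X
(M(1, 3) + c(v(5, 1), 1))**2 = ((3 + 2*1) - 1)**2 = ((3 + 2) - 1)**2 = (5 - 1)**2 = 4**2 = 16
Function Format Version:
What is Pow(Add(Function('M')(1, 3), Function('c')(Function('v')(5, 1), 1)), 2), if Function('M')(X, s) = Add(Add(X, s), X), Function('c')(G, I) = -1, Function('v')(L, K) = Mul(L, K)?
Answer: 16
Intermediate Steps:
Function('v')(L, K) = Mul(K, L)
Function('M')(X, s) = Add(s, Mul(2, X))
Pow(Add(Function('M')(1, 3), Function('c')(Function('v')(5, 1), 1)), 2) = Pow(Add(Add(3, Mul(2, 1)), -1), 2) = Pow(Add(Add(3, 2), -1), 2) = Pow(Add(5, -1), 2) = Pow(4, 2) = 16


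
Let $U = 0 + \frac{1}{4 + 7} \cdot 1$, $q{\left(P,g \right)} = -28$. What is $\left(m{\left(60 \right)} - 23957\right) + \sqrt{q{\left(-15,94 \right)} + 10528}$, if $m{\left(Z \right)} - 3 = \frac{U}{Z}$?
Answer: $- \frac{15809639}{660} + 10 \sqrt{105} \approx -23852.0$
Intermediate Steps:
$U = \frac{1}{11}$ ($U = 0 + \frac{1}{11} \cdot 1 = 0 + \frac{1}{11} = \frac{1}{11} \approx 0.090909$)
$m{\left(Z \right)} = 3 + \frac{1}{11 Z}$
$\left(m{\left(60 \right)} - 23957\right) + \sqrt{q{\left(-15,94 \right)} + 10528} = \left(\left(3 + \frac{1}{11 \cdot 60}\right) - 23957\right) + \sqrt{-28 + 10528} = \left(\left(3 + \frac{1}{11} \cdot \frac{1}{60}\right) - 23957\right) + \sqrt{10500} = \left(\left(3 + \frac{1}{660}\right) - 23957\right) + 10 \sqrt{105} = \left(\frac{1981}{660} - 23957\right) + 10 \sqrt{105} = - \frac{15809639}{660} + 10 \sqrt{105}$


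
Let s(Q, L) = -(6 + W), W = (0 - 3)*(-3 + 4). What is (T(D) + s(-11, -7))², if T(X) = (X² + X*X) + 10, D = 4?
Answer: 1521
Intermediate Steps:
T(X) = 10 + 2*X² (T(X) = (X² + X²) + 10 = 2*X² + 10 = 10 + 2*X²)
W = -3 (W = -3*1 = -3)
s(Q, L) = -3 (s(Q, L) = -(6 - 3) = -1*3 = -3)
(T(D) + s(-11, -7))² = ((10 + 2*4²) - 3)² = ((10 + 2*16) - 3)² = ((10 + 32) - 3)² = (42 - 3)² = 39² = 1521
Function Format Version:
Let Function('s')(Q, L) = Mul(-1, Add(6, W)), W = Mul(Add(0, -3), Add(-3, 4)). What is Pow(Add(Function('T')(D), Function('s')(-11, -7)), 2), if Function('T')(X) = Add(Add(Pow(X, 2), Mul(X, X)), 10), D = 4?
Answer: 1521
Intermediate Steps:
Function('T')(X) = Add(10, Mul(2, Pow(X, 2))) (Function('T')(X) = Add(Add(Pow(X, 2), Pow(X, 2)), 10) = Add(Mul(2, Pow(X, 2)), 10) = Add(10, Mul(2, Pow(X, 2))))
W = -3 (W = Mul(-3, 1) = -3)
Function('s')(Q, L) = -3 (Function('s')(Q, L) = Mul(-1, Add(6, -3)) = Mul(-1, 3) = -3)
Pow(Add(Function('T')(D), Function('s')(-11, -7)), 2) = Pow(Add(Add(10, Mul(2, Pow(4, 2))), -3), 2) = Pow(Add(Add(10, Mul(2, 16)), -3), 2) = Pow(Add(Add(10, 32), -3), 2) = Pow(Add(42, -3), 2) = Pow(39, 2) = 1521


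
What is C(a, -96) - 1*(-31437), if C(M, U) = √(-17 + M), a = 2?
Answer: 31437 + I*√15 ≈ 31437.0 + 3.873*I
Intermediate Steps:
C(a, -96) - 1*(-31437) = √(-17 + 2) - 1*(-31437) = √(-15) + 31437 = I*√15 + 31437 = 31437 + I*√15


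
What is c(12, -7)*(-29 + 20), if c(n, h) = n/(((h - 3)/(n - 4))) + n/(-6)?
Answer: 522/5 ≈ 104.40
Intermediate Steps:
c(n, h) = -n/6 + n*(-4 + n)/(-3 + h) (c(n, h) = n/(((-3 + h)/(-4 + n))) + n*(-⅙) = n/(((-3 + h)/(-4 + n))) - n/6 = n*((-4 + n)/(-3 + h)) - n/6 = n*(-4 + n)/(-3 + h) - n/6 = -n/6 + n*(-4 + n)/(-3 + h))
c(12, -7)*(-29 + 20) = ((⅙)*12*(-21 - 1*(-7) + 6*12)/(-3 - 7))*(-29 + 20) = ((⅙)*12*(-21 + 7 + 72)/(-10))*(-9) = ((⅙)*12*(-⅒)*58)*(-9) = -58/5*(-9) = 522/5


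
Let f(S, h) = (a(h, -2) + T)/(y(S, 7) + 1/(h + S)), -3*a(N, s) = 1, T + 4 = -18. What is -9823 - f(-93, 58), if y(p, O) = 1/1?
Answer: -999601/102 ≈ -9800.0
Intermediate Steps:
T = -22 (T = -4 - 18 = -22)
a(N, s) = -1/3 (a(N, s) = -1/3*1 = -1/3)
y(p, O) = 1
f(S, h) = -67/(3*(1 + 1/(S + h))) (f(S, h) = (-1/3 - 22)/(1 + 1/(h + S)) = -67/(3*(1 + 1/(S + h))))
-9823 - f(-93, 58) = -9823 - 67*(-1*(-93) - 1*58)/(3*(1 - 93 + 58)) = -9823 - 67*(93 - 58)/(3*(-34)) = -9823 - 67*(-1)*35/(3*34) = -9823 - 1*(-2345/102) = -9823 + 2345/102 = -999601/102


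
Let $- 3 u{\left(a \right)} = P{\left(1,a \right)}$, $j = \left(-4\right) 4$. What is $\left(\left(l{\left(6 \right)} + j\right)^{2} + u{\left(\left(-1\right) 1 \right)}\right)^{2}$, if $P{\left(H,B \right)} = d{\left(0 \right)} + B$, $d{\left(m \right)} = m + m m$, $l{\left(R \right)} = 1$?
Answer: $\frac{456976}{9} \approx 50775.0$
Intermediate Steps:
$d{\left(m \right)} = m + m^{2}$
$j = -16$
$P{\left(H,B \right)} = B$ ($P{\left(H,B \right)} = 0 \left(1 + 0\right) + B = 0 \cdot 1 + B = 0 + B = B$)
$u{\left(a \right)} = - \frac{a}{3}$
$\left(\left(l{\left(6 \right)} + j\right)^{2} + u{\left(\left(-1\right) 1 \right)}\right)^{2} = \left(\left(1 - 16\right)^{2} - \frac{\left(-1\right) 1}{3}\right)^{2} = \left(\left(-15\right)^{2} - - \frac{1}{3}\right)^{2} = \left(225 + \frac{1}{3}\right)^{2} = \left(\frac{676}{3}\right)^{2} = \frac{456976}{9}$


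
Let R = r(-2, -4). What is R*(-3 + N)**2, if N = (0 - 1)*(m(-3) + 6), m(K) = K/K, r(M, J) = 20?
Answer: 2000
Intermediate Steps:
R = 20
m(K) = 1
N = -7 (N = (0 - 1)*(1 + 6) = -1*7 = -7)
R*(-3 + N)**2 = 20*(-3 - 7)**2 = 20*(-10)**2 = 20*100 = 2000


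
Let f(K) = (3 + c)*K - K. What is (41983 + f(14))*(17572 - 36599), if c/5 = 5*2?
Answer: -812662197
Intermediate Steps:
c = 50 (c = 5*(5*2) = 5*10 = 50)
f(K) = 52*K (f(K) = (3 + 50)*K - K = 53*K - K = 52*K)
(41983 + f(14))*(17572 - 36599) = (41983 + 52*14)*(17572 - 36599) = (41983 + 728)*(-19027) = 42711*(-19027) = -812662197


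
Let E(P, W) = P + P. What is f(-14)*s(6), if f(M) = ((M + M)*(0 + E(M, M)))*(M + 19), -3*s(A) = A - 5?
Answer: -3920/3 ≈ -1306.7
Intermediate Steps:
s(A) = 5/3 - A/3 (s(A) = -(A - 5)/3 = -(-5 + A)/3 = 5/3 - A/3)
E(P, W) = 2*P
f(M) = 4*M²*(19 + M) (f(M) = ((M + M)*(0 + 2*M))*(M + 19) = ((2*M)*(2*M))*(19 + M) = (4*M²)*(19 + M) = 4*M²*(19 + M))
f(-14)*s(6) = (4*(-14)²*(19 - 14))*(5/3 - ⅓*6) = (4*196*5)*(5/3 - 2) = 3920*(-⅓) = -3920/3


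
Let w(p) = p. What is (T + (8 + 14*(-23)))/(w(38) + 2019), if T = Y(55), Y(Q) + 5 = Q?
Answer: -24/187 ≈ -0.12834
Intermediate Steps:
Y(Q) = -5 + Q
T = 50 (T = -5 + 55 = 50)
(T + (8 + 14*(-23)))/(w(38) + 2019) = (50 + (8 + 14*(-23)))/(38 + 2019) = (50 + (8 - 322))/2057 = (50 - 314)*(1/2057) = -264*1/2057 = -24/187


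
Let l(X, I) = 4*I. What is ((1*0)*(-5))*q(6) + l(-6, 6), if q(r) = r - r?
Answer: 24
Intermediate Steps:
q(r) = 0
((1*0)*(-5))*q(6) + l(-6, 6) = ((1*0)*(-5))*0 + 4*6 = (0*(-5))*0 + 24 = 0*0 + 24 = 0 + 24 = 24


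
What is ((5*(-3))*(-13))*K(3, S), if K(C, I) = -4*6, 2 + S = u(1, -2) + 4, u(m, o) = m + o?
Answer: -4680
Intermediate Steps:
S = 1 (S = -2 + ((1 - 2) + 4) = -2 + (-1 + 4) = -2 + 3 = 1)
K(C, I) = -24
((5*(-3))*(-13))*K(3, S) = ((5*(-3))*(-13))*(-24) = -15*(-13)*(-24) = 195*(-24) = -4680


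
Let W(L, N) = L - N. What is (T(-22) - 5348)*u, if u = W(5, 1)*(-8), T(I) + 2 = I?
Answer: 171904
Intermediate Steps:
T(I) = -2 + I
u = -32 (u = (5 - 1*1)*(-8) = (5 - 1)*(-8) = 4*(-8) = -32)
(T(-22) - 5348)*u = ((-2 - 22) - 5348)*(-32) = (-24 - 5348)*(-32) = -5372*(-32) = 171904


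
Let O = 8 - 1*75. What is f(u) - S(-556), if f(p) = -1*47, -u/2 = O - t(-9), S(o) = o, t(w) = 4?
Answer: 509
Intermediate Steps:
O = -67 (O = 8 - 75 = -67)
u = 142 (u = -2*(-67 - 1*4) = -2*(-67 - 4) = -2*(-71) = 142)
f(p) = -47
f(u) - S(-556) = -47 - 1*(-556) = -47 + 556 = 509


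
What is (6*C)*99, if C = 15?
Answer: 8910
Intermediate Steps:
(6*C)*99 = (6*15)*99 = 90*99 = 8910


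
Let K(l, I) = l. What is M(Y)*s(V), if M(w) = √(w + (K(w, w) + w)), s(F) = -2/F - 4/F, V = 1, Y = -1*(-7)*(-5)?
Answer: -6*I*√105 ≈ -61.482*I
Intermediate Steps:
Y = -35 (Y = 7*(-5) = -35)
s(F) = -6/F
M(w) = √3*√w (M(w) = √(w + (w + w)) = √(w + 2*w) = √(3*w) = √3*√w)
M(Y)*s(V) = (√3*√(-35))*(-6/1) = (√3*(I*√35))*(-6*1) = (I*√105)*(-6) = -6*I*√105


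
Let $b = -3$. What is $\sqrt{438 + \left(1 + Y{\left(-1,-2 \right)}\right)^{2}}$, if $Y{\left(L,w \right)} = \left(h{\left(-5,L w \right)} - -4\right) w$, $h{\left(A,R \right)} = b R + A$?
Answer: $\sqrt{663} \approx 25.749$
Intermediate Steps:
$h{\left(A,R \right)} = A - 3 R$ ($h{\left(A,R \right)} = - 3 R + A = A - 3 R$)
$Y{\left(L,w \right)} = w \left(-1 - 3 L w\right)$ ($Y{\left(L,w \right)} = \left(\left(-5 - 3 L w\right) - -4\right) w = \left(\left(-5 - 3 L w\right) + 4\right) w = \left(-1 - 3 L w\right) w = w \left(-1 - 3 L w\right)$)
$\sqrt{438 + \left(1 + Y{\left(-1,-2 \right)}\right)^{2}} = \sqrt{438 + \left(1 - 2 \left(-1 - \left(-3\right) \left(-2\right)\right)\right)^{2}} = \sqrt{438 + \left(1 - 2 \left(-1 - 6\right)\right)^{2}} = \sqrt{438 + \left(1 - -14\right)^{2}} = \sqrt{438 + \left(1 + 14\right)^{2}} = \sqrt{438 + 15^{2}} = \sqrt{438 + 225} = \sqrt{663}$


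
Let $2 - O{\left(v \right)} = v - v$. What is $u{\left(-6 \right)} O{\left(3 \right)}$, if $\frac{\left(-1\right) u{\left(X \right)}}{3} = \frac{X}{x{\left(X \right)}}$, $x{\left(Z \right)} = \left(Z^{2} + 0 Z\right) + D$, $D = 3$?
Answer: $\frac{12}{13} \approx 0.92308$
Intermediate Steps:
$x{\left(Z \right)} = 3 + Z^{2}$ ($x{\left(Z \right)} = \left(Z^{2} + 0 Z\right) + 3 = \left(Z^{2} + 0\right) + 3 = Z^{2} + 3 = 3 + Z^{2}$)
$O{\left(v \right)} = 2$ ($O{\left(v \right)} = 2 - \left(v - v\right) = 2 - 0 = 2 + 0 = 2$)
$u{\left(X \right)} = - \frac{3 X}{3 + X^{2}}$ ($u{\left(X \right)} = - 3 \frac{X}{3 + X^{2}} = - \frac{3 X}{3 + X^{2}}$)
$u{\left(-6 \right)} O{\left(3 \right)} = \left(-3\right) \left(-6\right) \frac{1}{3 + \left(-6\right)^{2}} \cdot 2 = \left(-3\right) \left(-6\right) \frac{1}{3 + 36} \cdot 2 = \left(-3\right) \left(-6\right) \frac{1}{39} \cdot 2 = \frac{6}{13} \cdot 2 = \frac{12}{13}$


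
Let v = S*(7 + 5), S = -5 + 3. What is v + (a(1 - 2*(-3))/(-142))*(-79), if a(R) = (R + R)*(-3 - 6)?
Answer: -6681/71 ≈ -94.099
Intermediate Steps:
S = -2
a(R) = -18*R (a(R) = (2*R)*(-9) = -18*R)
v = -24 (v = -2*(7 + 5) = -2*12 = -24)
v + (a(1 - 2*(-3))/(-142))*(-79) = -24 + (-18*(1 - 2*(-3))/(-142))*(-79) = -24 + (-18*(1 + 6)*(-1/142))*(-79) = -24 + (-18*7*(-1/142))*(-79) = -24 - 126*(-1/142)*(-79) = -24 + (63/71)*(-79) = -24 - 4977/71 = -6681/71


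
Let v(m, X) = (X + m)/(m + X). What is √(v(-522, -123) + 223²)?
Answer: √49730 ≈ 223.00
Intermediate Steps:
v(m, X) = 1 (v(m, X) = (X + m)/(X + m) = 1)
√(v(-522, -123) + 223²) = √(1 + 223²) = √(1 + 49729) = √49730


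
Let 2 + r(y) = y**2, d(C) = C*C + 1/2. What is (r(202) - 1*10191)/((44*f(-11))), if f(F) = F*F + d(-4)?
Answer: 30611/6050 ≈ 5.0597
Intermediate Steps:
d(C) = 1/2 + C**2 (d(C) = C**2 + 1/2 = 1/2 + C**2)
f(F) = 33/2 + F**2 (f(F) = F*F + (1/2 + (-4)**2) = F**2 + (1/2 + 16) = F**2 + 33/2 = 33/2 + F**2)
r(y) = -2 + y**2
(r(202) - 1*10191)/((44*f(-11))) = ((-2 + 202**2) - 1*10191)/((44*(33/2 + (-11)**2))) = ((-2 + 40804) - 10191)/((44*(33/2 + 121))) = (40802 - 10191)/((44*(275/2))) = 30611/6050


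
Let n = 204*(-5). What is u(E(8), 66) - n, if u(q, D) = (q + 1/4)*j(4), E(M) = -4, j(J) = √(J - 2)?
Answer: 1020 - 15*√2/4 ≈ 1014.7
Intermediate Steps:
j(J) = √(-2 + J)
u(q, D) = √2*(¼ + q) (u(q, D) = (q + 1/4)*√(-2 + 4) = (q + 1*(¼))*√2 = (q + ¼)*√2 = (¼ + q)*√2 = √2*(¼ + q))
n = -1020
u(E(8), 66) - n = √2*(¼ - 4) - 1*(-1020) = √2*(-15/4) + 1020 = -15*√2/4 + 1020 = 1020 - 15*√2/4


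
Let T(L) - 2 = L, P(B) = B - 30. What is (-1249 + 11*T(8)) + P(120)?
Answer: -1049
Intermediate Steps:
P(B) = -30 + B
T(L) = 2 + L
(-1249 + 11*T(8)) + P(120) = (-1249 + 11*(2 + 8)) + (-30 + 120) = (-1249 + 11*10) + 90 = (-1249 + 110) + 90 = -1139 + 90 = -1049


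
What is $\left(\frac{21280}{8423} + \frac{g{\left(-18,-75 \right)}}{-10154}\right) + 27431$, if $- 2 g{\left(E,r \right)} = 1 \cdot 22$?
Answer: $\frac{2346311201975}{85527142} \approx 27434.0$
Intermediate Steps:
$g{\left(E,r \right)} = -11$ ($g{\left(E,r \right)} = - \frac{1 \cdot 22}{2} = \left(- \frac{1}{2}\right) 22 = -11$)
$\left(\frac{21280}{8423} + \frac{g{\left(-18,-75 \right)}}{-10154}\right) + 27431 = \left(\frac{21280}{8423} - \frac{11}{-10154}\right) + 27431 = \left(21280 \cdot \frac{1}{8423} - - \frac{11}{10154}\right) + 27431 = \left(\frac{21280}{8423} + \frac{11}{10154}\right) + 27431 = \frac{216169773}{85527142} + 27431 = \frac{2346311201975}{85527142}$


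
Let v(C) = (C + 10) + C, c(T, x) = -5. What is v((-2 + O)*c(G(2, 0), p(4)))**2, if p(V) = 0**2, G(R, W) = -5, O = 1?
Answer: 400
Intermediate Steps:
p(V) = 0
v(C) = 10 + 2*C (v(C) = (10 + C) + C = 10 + 2*C)
v((-2 + O)*c(G(2, 0), p(4)))**2 = (10 + 2*((-2 + 1)*(-5)))**2 = (10 + 2*(-1*(-5)))**2 = (10 + 2*5)**2 = (10 + 10)**2 = 20**2 = 400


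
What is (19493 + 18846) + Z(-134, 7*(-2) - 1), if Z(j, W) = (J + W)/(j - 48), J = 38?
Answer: 6977675/182 ≈ 38339.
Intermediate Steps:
Z(j, W) = (38 + W)/(-48 + j) (Z(j, W) = (38 + W)/(j - 48) = (38 + W)/(-48 + j))
(19493 + 18846) + Z(-134, 7*(-2) - 1) = (19493 + 18846) + (38 + (7*(-2) - 1))/(-48 - 134) = 38339 + (38 + (-14 - 1))/(-182) = 38339 - (38 - 15)/182 = 38339 - 1/182*23 = 38339 - 23/182 = 6977675/182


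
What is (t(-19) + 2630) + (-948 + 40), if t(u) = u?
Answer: 1703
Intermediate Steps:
(t(-19) + 2630) + (-948 + 40) = (-19 + 2630) + (-948 + 40) = 2611 - 908 = 1703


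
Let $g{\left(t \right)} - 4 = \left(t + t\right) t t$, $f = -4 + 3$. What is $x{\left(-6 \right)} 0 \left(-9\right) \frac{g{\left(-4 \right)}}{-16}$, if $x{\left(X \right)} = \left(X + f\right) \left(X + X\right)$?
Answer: $0$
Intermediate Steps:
$f = -1$
$g{\left(t \right)} = 4 + 2 t^{3}$ ($g{\left(t \right)} = 4 + \left(t + t\right) t t = 4 + 2 t t t = 4 + 2 t^{2} t = 4 + 2 t^{3}$)
$x{\left(X \right)} = 2 X \left(-1 + X\right)$ ($x{\left(X \right)} = \left(X - 1\right) \left(X + X\right) = \left(-1 + X\right) 2 X = 2 X \left(-1 + X\right)$)
$x{\left(-6 \right)} 0 \left(-9\right) \frac{g{\left(-4 \right)}}{-16} = 2 \left(-6\right) \left(-1 - 6\right) 0 \left(-9\right) \frac{4 + 2 \left(-4\right)^{3}}{-16} = 2 \left(-6\right) \left(-7\right) 0 \left(4 + 2 \left(-64\right)\right) \left(- \frac{1}{16}\right) = 84 \cdot 0 \left(4 - 128\right) \left(- \frac{1}{16}\right) = 0 \left(\left(-124\right) \left(- \frac{1}{16}\right)\right) = 0 \cdot \frac{31}{4} = 0$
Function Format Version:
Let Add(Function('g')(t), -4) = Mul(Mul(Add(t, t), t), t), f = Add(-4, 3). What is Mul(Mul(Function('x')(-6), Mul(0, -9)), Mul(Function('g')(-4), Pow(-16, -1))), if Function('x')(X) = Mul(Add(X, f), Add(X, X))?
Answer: 0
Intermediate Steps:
f = -1
Function('g')(t) = Add(4, Mul(2, Pow(t, 3))) (Function('g')(t) = Add(4, Mul(Mul(Add(t, t), t), t)) = Add(4, Mul(Mul(Mul(2, t), t), t)) = Add(4, Mul(Mul(2, Pow(t, 2)), t)) = Add(4, Mul(2, Pow(t, 3))))
Function('x')(X) = Mul(2, X, Add(-1, X)) (Function('x')(X) = Mul(Add(X, -1), Add(X, X)) = Mul(Add(-1, X), Mul(2, X)) = Mul(2, X, Add(-1, X)))
Mul(Mul(Function('x')(-6), Mul(0, -9)), Mul(Function('g')(-4), Pow(-16, -1))) = Mul(Mul(Mul(2, -6, Add(-1, -6)), Mul(0, -9)), Mul(Add(4, Mul(2, Pow(-4, 3))), Pow(-16, -1))) = Mul(Mul(Mul(2, -6, -7), 0), Mul(Add(4, Mul(2, -64)), Rational(-1, 16))) = Mul(Mul(84, 0), Mul(Add(4, -128), Rational(-1, 16))) = Mul(0, Mul(-124, Rational(-1, 16))) = Mul(0, Rational(31, 4)) = 0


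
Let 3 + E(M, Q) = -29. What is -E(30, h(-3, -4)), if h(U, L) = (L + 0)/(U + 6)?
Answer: 32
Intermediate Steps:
h(U, L) = L/(6 + U)
E(M, Q) = -32 (E(M, Q) = -3 - 29 = -32)
-E(30, h(-3, -4)) = -1*(-32) = 32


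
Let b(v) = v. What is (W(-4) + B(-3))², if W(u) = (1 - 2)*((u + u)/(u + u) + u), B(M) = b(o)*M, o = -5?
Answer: 324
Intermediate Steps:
B(M) = -5*M
W(u) = -1 - u (W(u) = -((2*u)/((2*u)) + u) = -((2*u)*(1/(2*u)) + u) = -(1 + u) = -1 - u)
(W(-4) + B(-3))² = ((-1 - 1*(-4)) - 5*(-3))² = ((-1 + 4) + 15)² = (3 + 15)² = 18² = 324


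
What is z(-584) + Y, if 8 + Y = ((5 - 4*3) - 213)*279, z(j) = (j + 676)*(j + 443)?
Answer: -74360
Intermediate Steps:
z(j) = (443 + j)*(676 + j) (z(j) = (676 + j)*(443 + j) = (443 + j)*(676 + j))
Y = -61388 (Y = -8 + ((5 - 4*3) - 213)*279 = -8 + ((5 - 12) - 213)*279 = -8 + (-7 - 213)*279 = -8 - 220*279 = -8 - 61380 = -61388)
z(-584) + Y = (299468 + (-584)² + 1119*(-584)) - 61388 = (299468 + 341056 - 653496) - 61388 = -12972 - 61388 = -74360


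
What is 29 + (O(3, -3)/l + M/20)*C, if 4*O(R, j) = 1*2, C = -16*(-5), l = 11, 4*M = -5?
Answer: 304/11 ≈ 27.636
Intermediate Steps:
M = -5/4 (M = (¼)*(-5) = -5/4 ≈ -1.2500)
C = 80
O(R, j) = ½ (O(R, j) = (1*2)/4 = (¼)*2 = ½)
29 + (O(3, -3)/l + M/20)*C = 29 + ((½)/11 - 5/4/20)*80 = 29 + ((½)*(1/11) - 5/4*1/20)*80 = 29 + (1/22 - 1/16)*80 = 29 - 3/176*80 = 29 - 15/11 = 304/11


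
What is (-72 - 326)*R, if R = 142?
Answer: -56516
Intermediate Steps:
(-72 - 326)*R = (-72 - 326)*142 = -398*142 = -56516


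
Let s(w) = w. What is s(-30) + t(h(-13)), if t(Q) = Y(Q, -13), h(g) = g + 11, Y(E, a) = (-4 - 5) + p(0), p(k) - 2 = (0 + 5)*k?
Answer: -37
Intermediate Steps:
p(k) = 2 + 5*k (p(k) = 2 + (0 + 5)*k = 2 + 5*k)
Y(E, a) = -7 (Y(E, a) = (-4 - 5) + (2 + 5*0) = -9 + (2 + 0) = -9 + 2 = -7)
h(g) = 11 + g
t(Q) = -7
s(-30) + t(h(-13)) = -30 - 7 = -37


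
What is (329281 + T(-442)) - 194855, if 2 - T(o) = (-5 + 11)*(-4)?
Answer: 134452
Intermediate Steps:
T(o) = 26 (T(o) = 2 - (-5 + 11)*(-4) = 2 - 6*(-4) = 2 - 1*(-24) = 2 + 24 = 26)
(329281 + T(-442)) - 194855 = (329281 + 26) - 194855 = 329307 - 194855 = 134452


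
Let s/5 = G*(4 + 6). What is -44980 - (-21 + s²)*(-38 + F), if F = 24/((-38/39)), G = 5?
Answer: 73495390/19 ≈ 3.8682e+6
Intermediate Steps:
F = -468/19 (F = 24/((-38*1/39)) = 24/(-38/39) = 24*(-39/38) = -468/19 ≈ -24.632)
s = 250 (s = 5*(5*(4 + 6)) = 5*(5*10) = 5*50 = 250)
-44980 - (-21 + s²)*(-38 + F) = -44980 - (-21 + 250²)*(-38 - 468/19) = -44980 - (-21 + 62500)*(-1190)/19 = -44980 - 62479*(-1190)/19 = -44980 - 1*(-74350010/19) = -44980 + 74350010/19 = 73495390/19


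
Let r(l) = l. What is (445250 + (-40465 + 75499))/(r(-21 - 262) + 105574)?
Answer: 480284/105291 ≈ 4.5615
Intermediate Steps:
(445250 + (-40465 + 75499))/(r(-21 - 262) + 105574) = (445250 + (-40465 + 75499))/((-21 - 262) + 105574) = (445250 + 35034)/(-283 + 105574) = 480284/105291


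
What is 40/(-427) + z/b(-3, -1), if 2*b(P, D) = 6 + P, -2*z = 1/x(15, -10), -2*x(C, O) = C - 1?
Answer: -59/1281 ≈ -0.046058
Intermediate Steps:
x(C, O) = ½ - C/2 (x(C, O) = -(C - 1)/2 = -(-1 + C)/2 = ½ - C/2)
z = 1/14 (z = -1/(2*(½ - ½*15)) = -1/(2*(½ - 15/2)) = -½/(-7) = -½*(-⅐) = 1/14 ≈ 0.071429)
b(P, D) = 3 + P/2 (b(P, D) = (6 + P)/2 = 3 + P/2)
40/(-427) + z/b(-3, -1) = 40/(-427) + 1/(14*(3 + (½)*(-3))) = 40*(-1/427) + 1/(14*(3 - 3/2)) = -40/427 + 1/(14*(3/2)) = -40/427 + (1/14)*(⅔) = -40/427 + 1/21 = -59/1281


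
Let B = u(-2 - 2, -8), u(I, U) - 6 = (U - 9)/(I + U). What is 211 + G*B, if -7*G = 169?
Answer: 2683/84 ≈ 31.940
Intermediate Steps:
G = -169/7 (G = -1/7*169 = -169/7 ≈ -24.143)
u(I, U) = 6 + (-9 + U)/(I + U) (u(I, U) = 6 + (U - 9)/(I + U) = 6 + (-9 + U)/(I + U))
B = 89/12 (B = (-9 + 6*(-2 - 2) + 7*(-8))/((-2 - 2) - 8) = (-9 + 6*(-4) - 56)/(-4 - 8) = (-9 - 24 - 56)/(-12) = -1/12*(-89) = 89/12 ≈ 7.4167)
211 + G*B = 211 - 169/7*89/12 = 211 - 15041/84 = 2683/84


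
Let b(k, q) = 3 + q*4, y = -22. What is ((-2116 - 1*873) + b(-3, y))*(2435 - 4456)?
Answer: 6212554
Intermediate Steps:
b(k, q) = 3 + 4*q
((-2116 - 1*873) + b(-3, y))*(2435 - 4456) = ((-2116 - 1*873) + (3 + 4*(-22)))*(2435 - 4456) = ((-2116 - 873) + (3 - 88))*(-2021) = (-2989 - 85)*(-2021) = -3074*(-2021) = 6212554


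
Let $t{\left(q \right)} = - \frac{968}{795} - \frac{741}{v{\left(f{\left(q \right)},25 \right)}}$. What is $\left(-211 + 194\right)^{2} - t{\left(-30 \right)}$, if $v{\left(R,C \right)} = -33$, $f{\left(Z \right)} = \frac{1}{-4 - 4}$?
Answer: $\frac{2341588}{8745} \approx 267.76$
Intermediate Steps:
$f{\left(Z \right)} = - \frac{1}{8}$ ($f{\left(Z \right)} = \frac{1}{-8} = - \frac{1}{8}$)
$t{\left(q \right)} = \frac{185717}{8745}$ ($t{\left(q \right)} = - \frac{968}{795} - \frac{741}{-33} = \left(-968\right) \frac{1}{795} - - \frac{247}{11} = - \frac{968}{795} + \frac{247}{11} = \frac{185717}{8745}$)
$\left(-211 + 194\right)^{2} - t{\left(-30 \right)} = \left(-211 + 194\right)^{2} - \frac{185717}{8745} = \left(-17\right)^{2} - \frac{185717}{8745} = 289 - \frac{185717}{8745} = \frac{2341588}{8745}$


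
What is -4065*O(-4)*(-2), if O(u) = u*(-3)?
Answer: 97560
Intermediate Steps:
O(u) = -3*u
-4065*O(-4)*(-2) = -4065*(-3*(-4))*(-2) = -48780*(-2) = -4065*(-24) = 97560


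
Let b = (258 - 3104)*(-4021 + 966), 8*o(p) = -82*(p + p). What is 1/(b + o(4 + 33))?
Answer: 2/17387543 ≈ 1.1502e-7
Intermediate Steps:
o(p) = -41*p/2 (o(p) = (-82*(p + p))/8 = (-164*p)/8 = -41*p/2)
b = 8694530 (b = -2846*(-3055) = 8694530)
1/(b + o(4 + 33)) = 1/(8694530 - 41*(4 + 33)/2) = 1/(8694530 - 41/2*37) = 1/(8694530 - 1517/2) = 1/(17387543/2) = 2/17387543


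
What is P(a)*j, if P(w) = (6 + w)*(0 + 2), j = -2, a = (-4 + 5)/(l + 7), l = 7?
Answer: -170/7 ≈ -24.286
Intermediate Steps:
a = 1/14 (a = (-4 + 5)/(7 + 7) = 1/14 ≈ 0.071429)
P(w) = 12 + 2*w (P(w) = (6 + w)*2 = 12 + 2*w)
P(a)*j = (12 + 2*(1/14))*(-2) = (12 + ⅐)*(-2) = (85/7)*(-2) = -170/7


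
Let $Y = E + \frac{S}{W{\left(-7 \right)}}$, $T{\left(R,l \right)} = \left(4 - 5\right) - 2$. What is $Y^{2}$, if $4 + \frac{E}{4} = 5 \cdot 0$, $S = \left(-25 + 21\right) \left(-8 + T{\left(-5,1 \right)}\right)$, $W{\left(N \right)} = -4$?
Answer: $729$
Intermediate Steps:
$T{\left(R,l \right)} = -3$ ($T{\left(R,l \right)} = -1 - 2 = -3$)
$S = 44$ ($S = \left(-25 + 21\right) \left(-8 - 3\right) = \left(-4\right) \left(-11\right) = 44$)
$E = -16$ ($E = -16 + 4 \cdot 5 \cdot 0 = -16 + 4 \cdot 0 = -16 + 0 = -16$)
$Y = -27$ ($Y = -16 + \frac{44}{-4} = -16 + 44 \left(- \frac{1}{4}\right) = -16 - 11 = -27$)
$Y^{2} = \left(-27\right)^{2} = 729$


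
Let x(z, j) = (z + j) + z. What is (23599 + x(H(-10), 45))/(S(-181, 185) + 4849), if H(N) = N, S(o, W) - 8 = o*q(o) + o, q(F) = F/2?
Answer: 47248/42113 ≈ 1.1219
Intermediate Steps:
q(F) = F/2 (q(F) = F*(½) = F/2)
S(o, W) = 8 + o + o²/2 (S(o, W) = 8 + (o*(o/2) + o) = 8 + (o²/2 + o) = 8 + (o + o²/2) = 8 + o + o²/2)
x(z, j) = j + 2*z (x(z, j) = (j + z) + z = j + 2*z)
(23599 + x(H(-10), 45))/(S(-181, 185) + 4849) = (23599 + (45 + 2*(-10)))/((8 - 181 + (½)*(-181)²) + 4849) = (23599 + (45 - 20))/((8 - 181 + (½)*32761) + 4849) = (23599 + 25)/((8 - 181 + 32761/2) + 4849) = 23624/(32415/2 + 4849) = 23624/(42113/2) = 23624*(2/42113) = 47248/42113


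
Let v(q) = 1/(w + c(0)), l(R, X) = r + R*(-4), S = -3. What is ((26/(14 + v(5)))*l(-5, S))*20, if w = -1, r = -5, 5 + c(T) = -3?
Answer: 2808/5 ≈ 561.60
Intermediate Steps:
c(T) = -8 (c(T) = -5 - 3 = -8)
l(R, X) = -5 - 4*R (l(R, X) = -5 + R*(-4) = -5 - 4*R)
v(q) = -⅑ (v(q) = 1/(-1 - 8) = 1/(-9) = -⅑)
((26/(14 + v(5)))*l(-5, S))*20 = ((26/(14 - ⅑))*(-5 - 4*(-5)))*20 = ((26/(125/9))*(-5 + 20))*20 = ((26*(9/125))*15)*20 = ((234/125)*15)*20 = (702/25)*20 = 2808/5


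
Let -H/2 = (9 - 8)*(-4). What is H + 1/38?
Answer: 305/38 ≈ 8.0263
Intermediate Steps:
H = 8 (H = -2*(9 - 8)*(-4) = -2*(-4) = 8)
H + 1/38 = 8 + 1/38 = 305/38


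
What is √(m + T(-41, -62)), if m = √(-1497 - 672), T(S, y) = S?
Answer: √(-41 + 3*I*√241) ≈ 3.2441 + 7.178*I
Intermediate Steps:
m = 3*I*√241 (m = √(-2169) = 3*I*√241 ≈ 46.573*I)
√(m + T(-41, -62)) = √(3*I*√241 - 41) = √(-41 + 3*I*√241)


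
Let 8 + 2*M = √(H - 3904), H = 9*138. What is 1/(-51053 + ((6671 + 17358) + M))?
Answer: -54056/1461026899 - 11*I*√22/1461026899 ≈ -3.6999e-5 - 3.5314e-8*I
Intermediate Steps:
H = 1242
M = -4 + 11*I*√22/2 (M = -4 + √(1242 - 3904)/2 = -4 + √(-2662)/2 = -4 + (11*I*√22)/2 = -4 + 11*I*√22/2 ≈ -4.0 + 25.797*I)
1/(-51053 + ((6671 + 17358) + M)) = 1/(-51053 + ((6671 + 17358) + (-4 + 11*I*√22/2))) = 1/(-51053 + (24029 + (-4 + 11*I*√22/2))) = 1/(-51053 + (24025 + 11*I*√22/2)) = 1/(-27028 + 11*I*√22/2)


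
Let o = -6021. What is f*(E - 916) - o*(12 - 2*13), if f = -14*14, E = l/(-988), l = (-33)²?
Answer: 23578135/247 ≈ 95458.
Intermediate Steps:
l = 1089
E = -1089/988 (E = 1089/(-988) = 1089*(-1/988) = -1089/988 ≈ -1.1022)
f = -196
f*(E - 916) - o*(12 - 2*13) = -196*(-1089/988 - 916) - (-6021)*(12 - 2*13) = -196*(-906097/988) - (-6021)*(12 - 26) = 44398753/247 - (-6021)*(-14) = 44398753/247 - 1*84294 = 44398753/247 - 84294 = 23578135/247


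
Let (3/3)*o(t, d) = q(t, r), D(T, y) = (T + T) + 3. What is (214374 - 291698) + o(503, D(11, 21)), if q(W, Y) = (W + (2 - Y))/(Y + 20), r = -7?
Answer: -1004700/13 ≈ -77285.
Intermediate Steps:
D(T, y) = 3 + 2*T (D(T, y) = 2*T + 3 = 3 + 2*T)
q(W, Y) = (2 + W - Y)/(20 + Y)
o(t, d) = 9/13 + t/13 (o(t, d) = (2 + t - 1*(-7))/(20 - 7) = (2 + t + 7)/13 = (9 + t)/13 = 9/13 + t/13)
(214374 - 291698) + o(503, D(11, 21)) = (214374 - 291698) + (9/13 + (1/13)*503) = -77324 + (9/13 + 503/13) = -77324 + 512/13 = -1004700/13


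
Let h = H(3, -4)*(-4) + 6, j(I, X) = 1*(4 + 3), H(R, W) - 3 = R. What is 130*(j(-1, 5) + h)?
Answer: -1430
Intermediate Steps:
H(R, W) = 3 + R
j(I, X) = 7 (j(I, X) = 1*7 = 7)
h = -18 (h = (3 + 3)*(-4) + 6 = 6*(-4) + 6 = -24 + 6 = -18)
130*(j(-1, 5) + h) = 130*(7 - 18) = 130*(-11) = -1430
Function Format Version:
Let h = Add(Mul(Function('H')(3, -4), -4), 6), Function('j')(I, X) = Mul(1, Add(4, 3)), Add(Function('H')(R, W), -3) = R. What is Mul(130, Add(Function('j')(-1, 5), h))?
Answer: -1430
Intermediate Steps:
Function('H')(R, W) = Add(3, R)
Function('j')(I, X) = 7 (Function('j')(I, X) = Mul(1, 7) = 7)
h = -18 (h = Add(Mul(Add(3, 3), -4), 6) = Add(Mul(6, -4), 6) = Add(-24, 6) = -18)
Mul(130, Add(Function('j')(-1, 5), h)) = Mul(130, Add(7, -18)) = Mul(130, -11) = -1430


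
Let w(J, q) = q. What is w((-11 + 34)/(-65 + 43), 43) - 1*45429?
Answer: -45386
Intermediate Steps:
w((-11 + 34)/(-65 + 43), 43) - 1*45429 = 43 - 1*45429 = 43 - 45429 = -45386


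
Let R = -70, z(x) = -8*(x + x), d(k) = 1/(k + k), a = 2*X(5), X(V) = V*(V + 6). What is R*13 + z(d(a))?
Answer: -50054/55 ≈ -910.07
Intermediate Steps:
X(V) = V*(6 + V)
a = 110 (a = 2*(5*(6 + 5)) = 2*(5*11) = 2*55 = 110)
d(k) = 1/(2*k)
z(x) = -16*x
R*13 + z(d(a)) = -70*13 - 8/110 = -910 - 8/110 = -910 - 16*1/220 = -910 - 4/55 = -50054/55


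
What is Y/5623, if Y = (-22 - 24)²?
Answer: 2116/5623 ≈ 0.37631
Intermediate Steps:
Y = 2116 (Y = (-46)² = 2116)
Y/5623 = 2116/5623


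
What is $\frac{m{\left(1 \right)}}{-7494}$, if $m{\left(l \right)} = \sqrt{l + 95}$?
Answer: $- \frac{2 \sqrt{6}}{3747} \approx -0.0013074$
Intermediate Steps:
$m{\left(l \right)} = \sqrt{95 + l}$
$\frac{m{\left(1 \right)}}{-7494} = \frac{\sqrt{95 + 1}}{-7494} = \sqrt{96} \left(- \frac{1}{7494}\right) = 4 \sqrt{6} \left(- \frac{1}{7494}\right) = - \frac{2 \sqrt{6}}{3747}$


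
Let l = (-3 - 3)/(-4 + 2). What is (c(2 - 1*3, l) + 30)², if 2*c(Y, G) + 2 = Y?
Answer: 3249/4 ≈ 812.25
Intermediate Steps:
l = 3 (l = -6/(-2) = -6*(-½) = 3)
c(Y, G) = -1 + Y/2
(c(2 - 1*3, l) + 30)² = ((-1 + (2 - 1*3)/2) + 30)² = ((-1 + (2 - 3)/2) + 30)² = ((-1 + (½)*(-1)) + 30)² = ((-1 - ½) + 30)² = (-3/2 + 30)² = (57/2)² = 3249/4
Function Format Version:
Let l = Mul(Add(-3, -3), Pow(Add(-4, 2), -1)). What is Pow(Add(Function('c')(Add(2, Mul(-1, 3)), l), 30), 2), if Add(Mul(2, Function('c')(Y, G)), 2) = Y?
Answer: Rational(3249, 4) ≈ 812.25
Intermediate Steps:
l = 3 (l = Mul(-6, Pow(-2, -1)) = Mul(-6, Rational(-1, 2)) = 3)
Function('c')(Y, G) = Add(-1, Mul(Rational(1, 2), Y))
Pow(Add(Function('c')(Add(2, Mul(-1, 3)), l), 30), 2) = Pow(Add(Add(-1, Mul(Rational(1, 2), Add(2, Mul(-1, 3)))), 30), 2) = Pow(Add(Add(-1, Mul(Rational(1, 2), Add(2, -3))), 30), 2) = Pow(Add(Add(-1, Mul(Rational(1, 2), -1)), 30), 2) = Pow(Add(Add(-1, Rational(-1, 2)), 30), 2) = Pow(Add(Rational(-3, 2), 30), 2) = Pow(Rational(57, 2), 2) = Rational(3249, 4)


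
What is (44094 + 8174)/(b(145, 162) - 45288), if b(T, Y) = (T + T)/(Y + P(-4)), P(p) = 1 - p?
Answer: -4364378/3781403 ≈ -1.1542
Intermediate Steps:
b(T, Y) = 2*T/(5 + Y) (b(T, Y) = (T + T)/(Y + (1 - 1*(-4))) = (2*T)/(Y + (1 + 4)) = (2*T)/(Y + 5) = (2*T)/(5 + Y) = 2*T/(5 + Y))
(44094 + 8174)/(b(145, 162) - 45288) = (44094 + 8174)/(2*145/(5 + 162) - 45288) = 52268/(2*145/167 - 45288) = 52268/(2*145*(1/167) - 45288) = 52268/(290/167 - 45288) = 52268/(-7562806/167) = 52268*(-167/7562806) = -4364378/3781403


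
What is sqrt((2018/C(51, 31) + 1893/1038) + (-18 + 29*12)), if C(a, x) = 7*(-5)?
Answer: sqrt(40207101270)/12110 ≈ 16.558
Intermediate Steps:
C(a, x) = -35
sqrt((2018/C(51, 31) + 1893/1038) + (-18 + 29*12)) = sqrt((2018/(-35) + 1893/1038) + (-18 + 29*12)) = sqrt((2018*(-1/35) + 1893*(1/1038)) + (-18 + 348)) = sqrt((-2018/35 + 631/346) + 330) = sqrt(-676143/12110 + 330) = sqrt(3320157/12110) = sqrt(40207101270)/12110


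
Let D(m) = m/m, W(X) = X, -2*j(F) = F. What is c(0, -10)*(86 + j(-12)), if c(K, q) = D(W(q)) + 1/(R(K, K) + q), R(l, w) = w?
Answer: 414/5 ≈ 82.800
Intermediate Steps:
j(F) = -F/2
D(m) = 1
c(K, q) = 1 + 1/(K + q)
c(0, -10)*(86 + j(-12)) = ((1 + 0 - 10)/(0 - 10))*(86 - ½*(-12)) = (-9/(-10))*(86 + 6) = -⅒*(-9)*92 = (9/10)*92 = 414/5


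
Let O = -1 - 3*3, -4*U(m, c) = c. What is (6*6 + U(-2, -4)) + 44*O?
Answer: -403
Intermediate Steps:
U(m, c) = -c/4
O = -10 (O = -1 - 9 = -10)
(6*6 + U(-2, -4)) + 44*O = (6*6 - ¼*(-4)) + 44*(-10) = (36 + 1) - 440 = 37 - 440 = -403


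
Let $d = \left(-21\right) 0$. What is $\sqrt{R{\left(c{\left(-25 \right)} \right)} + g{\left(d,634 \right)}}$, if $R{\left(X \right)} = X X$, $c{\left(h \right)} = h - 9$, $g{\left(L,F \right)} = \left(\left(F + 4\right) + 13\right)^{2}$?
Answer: $\sqrt{424957} \approx 651.89$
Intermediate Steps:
$d = 0$
$g{\left(L,F \right)} = \left(17 + F\right)^{2}$ ($g{\left(L,F \right)} = \left(\left(4 + F\right) + 13\right)^{2} = \left(17 + F\right)^{2}$)
$c{\left(h \right)} = -9 + h$ ($c{\left(h \right)} = h - 9 = -9 + h$)
$R{\left(X \right)} = X^{2}$
$\sqrt{R{\left(c{\left(-25 \right)} \right)} + g{\left(d,634 \right)}} = \sqrt{\left(-9 - 25\right)^{2} + \left(17 + 634\right)^{2}} = \sqrt{\left(-34\right)^{2} + 651^{2}} = \sqrt{1156 + 423801} = \sqrt{424957}$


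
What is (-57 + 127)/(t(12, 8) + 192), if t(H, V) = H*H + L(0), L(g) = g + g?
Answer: 5/24 ≈ 0.20833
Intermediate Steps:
L(g) = 2*g
t(H, V) = H² (t(H, V) = H*H + 2*0 = H² + 0 = H²)
(-57 + 127)/(t(12, 8) + 192) = (-57 + 127)/(12² + 192) = 70/(144 + 192) = 70/336 = 70*(1/336) = 5/24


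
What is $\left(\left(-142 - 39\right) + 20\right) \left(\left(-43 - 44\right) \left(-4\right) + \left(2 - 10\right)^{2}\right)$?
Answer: $-66332$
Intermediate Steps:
$\left(\left(-142 - 39\right) + 20\right) \left(\left(-43 - 44\right) \left(-4\right) + \left(2 - 10\right)^{2}\right) = \left(-181 + 20\right) \left(\left(-87\right) \left(-4\right) + \left(-8\right)^{2}\right) = - 161 \left(348 + 64\right) = \left(-161\right) 412 = -66332$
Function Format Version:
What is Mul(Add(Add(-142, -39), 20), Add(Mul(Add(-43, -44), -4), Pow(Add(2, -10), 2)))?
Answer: -66332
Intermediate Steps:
Mul(Add(Add(-142, -39), 20), Add(Mul(Add(-43, -44), -4), Pow(Add(2, -10), 2))) = Mul(Add(-181, 20), Add(Mul(-87, -4), Pow(-8, 2))) = Mul(-161, Add(348, 64)) = Mul(-161, 412) = -66332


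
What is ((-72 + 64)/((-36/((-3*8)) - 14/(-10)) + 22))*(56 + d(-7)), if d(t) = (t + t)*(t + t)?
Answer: -6720/83 ≈ -80.964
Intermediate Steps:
d(t) = 4*t² (d(t) = (2*t)*(2*t) = 4*t²)
((-72 + 64)/((-36/((-3*8)) - 14/(-10)) + 22))*(56 + d(-7)) = ((-72 + 64)/((-36/((-3*8)) - 14/(-10)) + 22))*(56 + 4*(-7)²) = (-8/((-36/(-24) - 14*(-⅒)) + 22))*(56 + 4*49) = (-8/((-36*(-1/24) + 7/5) + 22))*(56 + 196) = -8/((3/2 + 7/5) + 22)*252 = -8/(29/10 + 22)*252 = -8/249/10*252 = -8*10/249*252 = -80/249*252 = -6720/83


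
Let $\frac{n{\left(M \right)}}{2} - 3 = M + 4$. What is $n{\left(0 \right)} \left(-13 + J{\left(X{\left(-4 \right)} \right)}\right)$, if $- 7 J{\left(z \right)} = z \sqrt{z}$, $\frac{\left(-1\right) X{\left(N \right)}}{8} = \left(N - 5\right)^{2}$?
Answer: $-182 + 23328 i \sqrt{2} \approx -182.0 + 32991.0 i$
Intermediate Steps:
$X{\left(N \right)} = - 8 \left(-5 + N\right)^{2}$ ($X{\left(N \right)} = - 8 \left(N - 5\right)^{2} = - 8 \left(-5 + N\right)^{2}$)
$J{\left(z \right)} = - \frac{z^{\frac{3}{2}}}{7}$ ($J{\left(z \right)} = - \frac{z \sqrt{z}}{7} = - \frac{z^{\frac{3}{2}}}{7}$)
$n{\left(M \right)} = 14 + 2 M$ ($n{\left(M \right)} = 6 + 2 \left(M + 4\right) = 6 + 2 \left(4 + M\right) = 6 + \left(8 + 2 M\right) = 14 + 2 M$)
$n{\left(0 \right)} \left(-13 + J{\left(X{\left(-4 \right)} \right)}\right) = \left(14 + 2 \cdot 0\right) \left(-13 - \frac{\left(- 8 \left(-5 - 4\right)^{2}\right)^{\frac{3}{2}}}{7}\right) = \left(14 + 0\right) \left(-13 - \frac{\left(- 8 \left(-9\right)^{2}\right)^{\frac{3}{2}}}{7}\right) = 14 \left(-13 - \frac{\left(\left(-8\right) 81\right)^{\frac{3}{2}}}{7}\right) = 14 \left(-13 - \frac{\left(-648\right)^{\frac{3}{2}}}{7}\right) = 14 \left(-13 - \frac{\left(-11664\right) i \sqrt{2}}{7}\right) = 14 \left(-13 + \frac{11664 i \sqrt{2}}{7}\right) = -182 + 23328 i \sqrt{2}$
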